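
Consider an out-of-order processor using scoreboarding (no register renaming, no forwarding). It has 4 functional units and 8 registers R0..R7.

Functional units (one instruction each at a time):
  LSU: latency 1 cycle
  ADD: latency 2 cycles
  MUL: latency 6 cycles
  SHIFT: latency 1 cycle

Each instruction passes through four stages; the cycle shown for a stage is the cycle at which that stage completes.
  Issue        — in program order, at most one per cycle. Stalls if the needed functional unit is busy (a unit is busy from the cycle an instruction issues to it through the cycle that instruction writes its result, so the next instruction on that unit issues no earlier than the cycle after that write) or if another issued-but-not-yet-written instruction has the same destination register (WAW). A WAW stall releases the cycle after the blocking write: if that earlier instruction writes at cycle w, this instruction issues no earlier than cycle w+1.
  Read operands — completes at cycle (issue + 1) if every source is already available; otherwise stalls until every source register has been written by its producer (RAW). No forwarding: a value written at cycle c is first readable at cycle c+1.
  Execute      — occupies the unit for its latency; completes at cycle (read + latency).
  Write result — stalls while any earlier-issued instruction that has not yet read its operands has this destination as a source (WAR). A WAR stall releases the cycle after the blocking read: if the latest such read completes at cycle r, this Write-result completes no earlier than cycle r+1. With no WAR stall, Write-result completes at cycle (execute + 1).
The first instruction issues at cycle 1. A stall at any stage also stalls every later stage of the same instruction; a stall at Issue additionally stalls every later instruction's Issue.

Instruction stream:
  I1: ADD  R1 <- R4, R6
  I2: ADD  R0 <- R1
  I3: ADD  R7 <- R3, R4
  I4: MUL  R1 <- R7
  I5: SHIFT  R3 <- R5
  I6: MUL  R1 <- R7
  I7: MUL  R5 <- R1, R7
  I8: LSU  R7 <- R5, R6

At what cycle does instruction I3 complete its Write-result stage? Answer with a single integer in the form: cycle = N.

cycle = 15

cycle 1: I1 dispatched to ADD
cycle 2: I1 operands ready
cycle 4: I1 complete
cycle 5: R1←I1
cycle 6: I2 dispatched to ADD
cycle 7: I2 operands ready
cycle 9: I2 complete
cycle 10: R0←I2
cycle 11: I3 dispatched to ADD
cycle 12: I3 operands ready | I4 dispatched to MUL
cycle 13: I5 dispatched to SHIFT
cycle 14: I3 complete | I5 operands ready
cycle 15: R7←I3 | I5 complete
cycle 16: I4 operands ready | R3←I5
cycle 22: I4 complete
cycle 23: R1←I4
cycle 24: I6 dispatched to MUL
cycle 25: I6 operands ready
cycle 31: I6 complete
cycle 32: R1←I6
cycle 33: I7 dispatched to MUL
cycle 34: I7 operands ready | I8 dispatched to LSU
cycle 40: I7 complete
cycle 41: R5←I7
cycle 42: I8 operands ready
cycle 43: I8 complete
cycle 44: R7←I8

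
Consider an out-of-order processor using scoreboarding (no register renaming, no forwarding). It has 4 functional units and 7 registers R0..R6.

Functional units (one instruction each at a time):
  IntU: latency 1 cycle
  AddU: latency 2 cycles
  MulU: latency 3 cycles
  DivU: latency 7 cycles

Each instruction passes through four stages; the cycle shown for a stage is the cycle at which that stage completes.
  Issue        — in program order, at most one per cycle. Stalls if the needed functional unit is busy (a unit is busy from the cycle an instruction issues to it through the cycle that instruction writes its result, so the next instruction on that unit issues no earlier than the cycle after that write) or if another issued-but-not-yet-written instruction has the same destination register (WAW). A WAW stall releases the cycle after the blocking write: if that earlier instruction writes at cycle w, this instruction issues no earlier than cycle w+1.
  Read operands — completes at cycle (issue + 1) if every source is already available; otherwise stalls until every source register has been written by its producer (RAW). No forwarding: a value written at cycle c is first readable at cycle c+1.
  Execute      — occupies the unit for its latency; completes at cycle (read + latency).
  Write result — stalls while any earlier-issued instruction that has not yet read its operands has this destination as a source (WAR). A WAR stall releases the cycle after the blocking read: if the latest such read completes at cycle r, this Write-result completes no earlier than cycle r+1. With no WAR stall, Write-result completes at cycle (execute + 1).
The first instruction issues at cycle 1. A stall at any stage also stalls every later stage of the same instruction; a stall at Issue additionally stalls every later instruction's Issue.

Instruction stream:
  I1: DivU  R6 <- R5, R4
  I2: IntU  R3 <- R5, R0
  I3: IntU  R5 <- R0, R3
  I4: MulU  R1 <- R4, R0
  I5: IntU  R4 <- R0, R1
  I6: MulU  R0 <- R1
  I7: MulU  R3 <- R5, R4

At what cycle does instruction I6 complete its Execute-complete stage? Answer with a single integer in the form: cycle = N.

[1] I1 dispatched to DivU
[2] I1 operands ready; I2 dispatched to IntU
[3] I2 operands ready
[4] I2 complete
[5] R3←I2
[6] I3 dispatched to IntU
[7] I3 operands ready; I4 dispatched to MulU
[8] I3 complete; I4 operands ready
[9] I1 complete; R5←I3
[10] R6←I1; I5 dispatched to IntU
[11] I4 complete
[12] R1←I4
[13] I5 operands ready; I6 dispatched to MulU
[14] I5 complete; I6 operands ready
[15] R4←I5
[17] I6 complete
[18] R0←I6
[19] I7 dispatched to MulU
[20] I7 operands ready
[23] I7 complete
[24] R3←I7

cycle = 17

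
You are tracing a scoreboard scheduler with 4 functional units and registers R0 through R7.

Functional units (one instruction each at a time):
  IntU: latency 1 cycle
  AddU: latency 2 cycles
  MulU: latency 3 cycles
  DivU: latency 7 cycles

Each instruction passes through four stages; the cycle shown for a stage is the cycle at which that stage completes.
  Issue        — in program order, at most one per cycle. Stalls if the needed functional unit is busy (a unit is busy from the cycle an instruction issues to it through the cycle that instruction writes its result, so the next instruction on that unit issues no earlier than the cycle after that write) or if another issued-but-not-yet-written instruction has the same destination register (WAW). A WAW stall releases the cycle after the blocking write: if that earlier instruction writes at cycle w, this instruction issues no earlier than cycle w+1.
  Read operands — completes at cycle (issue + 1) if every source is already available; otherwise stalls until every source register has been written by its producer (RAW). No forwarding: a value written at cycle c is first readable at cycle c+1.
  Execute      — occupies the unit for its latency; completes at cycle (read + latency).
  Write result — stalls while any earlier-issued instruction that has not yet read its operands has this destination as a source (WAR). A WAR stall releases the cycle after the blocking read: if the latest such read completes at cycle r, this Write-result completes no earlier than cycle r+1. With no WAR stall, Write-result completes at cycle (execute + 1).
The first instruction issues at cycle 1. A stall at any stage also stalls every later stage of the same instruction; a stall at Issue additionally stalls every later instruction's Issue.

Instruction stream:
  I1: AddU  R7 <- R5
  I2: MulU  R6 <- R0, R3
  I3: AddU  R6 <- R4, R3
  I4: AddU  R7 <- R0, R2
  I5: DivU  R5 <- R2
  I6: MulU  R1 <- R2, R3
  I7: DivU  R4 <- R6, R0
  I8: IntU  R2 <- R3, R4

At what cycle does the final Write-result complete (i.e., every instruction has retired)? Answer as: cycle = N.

[I1] 1/2/4/5
[I2] 2/3/6/7
[I3] 8/9/11/12  (WAW R6: wait I2 write@7)
[I4] 13/14/16/17  (struct: AddU busy until I3 writes@12)
[I5] 14/15/22/23
[I6] 15/16/19/20
[I7] 24/25/32/33  (struct: DivU busy until I5 writes@23)
[I8] 25/34/35/36  (RAW R4: wait I7 write@33)

cycle = 36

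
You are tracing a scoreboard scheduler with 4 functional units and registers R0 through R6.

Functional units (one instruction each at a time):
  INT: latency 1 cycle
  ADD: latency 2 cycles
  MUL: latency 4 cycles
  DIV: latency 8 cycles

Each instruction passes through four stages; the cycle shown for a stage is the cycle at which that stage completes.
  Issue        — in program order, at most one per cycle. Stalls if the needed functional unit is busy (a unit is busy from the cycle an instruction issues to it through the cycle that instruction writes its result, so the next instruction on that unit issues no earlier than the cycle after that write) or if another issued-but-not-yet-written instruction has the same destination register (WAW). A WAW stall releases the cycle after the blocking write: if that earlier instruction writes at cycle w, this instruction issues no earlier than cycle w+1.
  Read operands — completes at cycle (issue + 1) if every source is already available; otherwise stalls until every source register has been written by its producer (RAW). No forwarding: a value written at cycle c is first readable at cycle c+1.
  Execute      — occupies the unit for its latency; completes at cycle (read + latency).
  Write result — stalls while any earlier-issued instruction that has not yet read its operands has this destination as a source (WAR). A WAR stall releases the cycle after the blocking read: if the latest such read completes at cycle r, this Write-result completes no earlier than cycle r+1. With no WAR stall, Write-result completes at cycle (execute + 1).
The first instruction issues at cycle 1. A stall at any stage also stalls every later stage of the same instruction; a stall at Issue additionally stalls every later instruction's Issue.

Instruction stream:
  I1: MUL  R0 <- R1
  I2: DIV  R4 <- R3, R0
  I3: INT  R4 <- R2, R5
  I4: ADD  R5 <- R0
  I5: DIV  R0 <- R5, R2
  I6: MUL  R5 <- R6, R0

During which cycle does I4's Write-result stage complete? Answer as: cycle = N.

[1] issue I1 (MUL)
[2] I1 read-ops, issue I2 (DIV)
[6] I1 finished on MUL
[7] I1→R0
[8] I2 read-ops
[16] I2 finished on DIV
[17] I2→R4
[18] issue I3 (INT)
[19] I3 read-ops, issue I4 (ADD)
[20] I3 finished on INT, I4 read-ops, issue I5 (DIV)
[21] I3→R4
[22] I4 finished on ADD
[23] I4→R5
[24] I5 read-ops, issue I6 (MUL)
[32] I5 finished on DIV
[33] I5→R0
[34] I6 read-ops
[38] I6 finished on MUL
[39] I6→R5

cycle = 23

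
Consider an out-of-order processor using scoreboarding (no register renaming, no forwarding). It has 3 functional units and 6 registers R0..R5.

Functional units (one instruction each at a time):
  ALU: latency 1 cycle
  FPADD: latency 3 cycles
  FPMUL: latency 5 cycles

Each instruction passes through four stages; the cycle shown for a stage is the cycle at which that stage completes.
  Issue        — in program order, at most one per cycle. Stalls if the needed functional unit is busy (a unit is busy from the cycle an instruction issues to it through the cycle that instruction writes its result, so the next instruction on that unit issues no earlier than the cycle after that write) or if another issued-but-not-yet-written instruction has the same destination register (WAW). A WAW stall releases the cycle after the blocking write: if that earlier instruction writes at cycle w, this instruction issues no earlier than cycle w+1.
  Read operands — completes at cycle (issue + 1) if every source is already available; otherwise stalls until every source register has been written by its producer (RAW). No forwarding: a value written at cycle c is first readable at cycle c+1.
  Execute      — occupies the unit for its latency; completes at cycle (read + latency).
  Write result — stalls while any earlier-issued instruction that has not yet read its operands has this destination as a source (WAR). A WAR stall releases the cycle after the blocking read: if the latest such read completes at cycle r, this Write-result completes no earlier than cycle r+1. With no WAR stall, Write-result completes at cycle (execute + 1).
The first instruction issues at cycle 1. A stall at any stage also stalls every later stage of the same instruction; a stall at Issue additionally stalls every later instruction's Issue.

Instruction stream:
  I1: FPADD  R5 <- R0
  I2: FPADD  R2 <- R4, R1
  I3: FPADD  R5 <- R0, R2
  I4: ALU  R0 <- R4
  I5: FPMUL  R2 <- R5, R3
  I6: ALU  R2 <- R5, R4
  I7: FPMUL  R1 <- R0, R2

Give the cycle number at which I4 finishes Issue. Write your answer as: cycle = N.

cycle = 14

I1  is:1  ro:2  ex:5  wr:6
I2  is:7  ro:8  ex:11  wr:12  — struct: FPADD busy until I1 writes@6
I3  is:13  ro:14  ex:17  wr:18  — struct: FPADD busy until I2 writes@12
I4  is:14  ro:15  ex:16  wr:17
I5  is:15  ro:19  ex:24  wr:25  — RAW R5: wait I3 write@18
I6  is:26  ro:27  ex:28  wr:29  — WAW R2: wait I5 write@25
I7  is:27  ro:30  ex:35  wr:36  — RAW R2: wait I6 write@29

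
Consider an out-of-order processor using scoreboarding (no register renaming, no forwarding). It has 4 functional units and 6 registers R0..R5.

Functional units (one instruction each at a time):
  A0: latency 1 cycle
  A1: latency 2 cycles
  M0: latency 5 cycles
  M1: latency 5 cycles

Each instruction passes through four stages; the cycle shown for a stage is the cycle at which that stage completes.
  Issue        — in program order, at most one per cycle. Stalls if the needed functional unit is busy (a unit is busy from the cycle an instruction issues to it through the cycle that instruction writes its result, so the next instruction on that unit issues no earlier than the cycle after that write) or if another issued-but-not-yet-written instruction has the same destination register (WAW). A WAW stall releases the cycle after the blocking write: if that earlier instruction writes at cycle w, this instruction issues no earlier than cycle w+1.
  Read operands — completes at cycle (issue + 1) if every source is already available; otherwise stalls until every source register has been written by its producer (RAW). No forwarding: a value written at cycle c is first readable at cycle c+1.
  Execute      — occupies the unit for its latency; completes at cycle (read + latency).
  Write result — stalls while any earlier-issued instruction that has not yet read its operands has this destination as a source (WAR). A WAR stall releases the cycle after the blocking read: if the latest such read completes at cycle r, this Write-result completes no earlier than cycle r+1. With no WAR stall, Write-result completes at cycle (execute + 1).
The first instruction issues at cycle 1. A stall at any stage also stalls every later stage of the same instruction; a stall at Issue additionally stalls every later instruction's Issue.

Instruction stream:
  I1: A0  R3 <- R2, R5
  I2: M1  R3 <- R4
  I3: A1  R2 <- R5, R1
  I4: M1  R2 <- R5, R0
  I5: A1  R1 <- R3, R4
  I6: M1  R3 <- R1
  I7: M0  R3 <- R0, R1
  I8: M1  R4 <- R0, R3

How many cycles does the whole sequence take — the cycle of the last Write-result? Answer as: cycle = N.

cycle = 43

I1  is:1  ro:2  ex:3  wr:4
I2  is:5  ro:6  ex:11  wr:12  — WAW R3: wait I1 write@4
I3  is:6  ro:7  ex:9  wr:10
I4  is:13  ro:14  ex:19  wr:20  — struct: M1 busy until I2 writes@12
I5  is:14  ro:15  ex:17  wr:18
I6  is:21  ro:22  ex:27  wr:28  — struct: M1 busy until I4 writes@20
I7  is:29  ro:30  ex:35  wr:36  — WAW R3: wait I6 write@28
I8  is:30  ro:37  ex:42  wr:43  — RAW R3: wait I7 write@36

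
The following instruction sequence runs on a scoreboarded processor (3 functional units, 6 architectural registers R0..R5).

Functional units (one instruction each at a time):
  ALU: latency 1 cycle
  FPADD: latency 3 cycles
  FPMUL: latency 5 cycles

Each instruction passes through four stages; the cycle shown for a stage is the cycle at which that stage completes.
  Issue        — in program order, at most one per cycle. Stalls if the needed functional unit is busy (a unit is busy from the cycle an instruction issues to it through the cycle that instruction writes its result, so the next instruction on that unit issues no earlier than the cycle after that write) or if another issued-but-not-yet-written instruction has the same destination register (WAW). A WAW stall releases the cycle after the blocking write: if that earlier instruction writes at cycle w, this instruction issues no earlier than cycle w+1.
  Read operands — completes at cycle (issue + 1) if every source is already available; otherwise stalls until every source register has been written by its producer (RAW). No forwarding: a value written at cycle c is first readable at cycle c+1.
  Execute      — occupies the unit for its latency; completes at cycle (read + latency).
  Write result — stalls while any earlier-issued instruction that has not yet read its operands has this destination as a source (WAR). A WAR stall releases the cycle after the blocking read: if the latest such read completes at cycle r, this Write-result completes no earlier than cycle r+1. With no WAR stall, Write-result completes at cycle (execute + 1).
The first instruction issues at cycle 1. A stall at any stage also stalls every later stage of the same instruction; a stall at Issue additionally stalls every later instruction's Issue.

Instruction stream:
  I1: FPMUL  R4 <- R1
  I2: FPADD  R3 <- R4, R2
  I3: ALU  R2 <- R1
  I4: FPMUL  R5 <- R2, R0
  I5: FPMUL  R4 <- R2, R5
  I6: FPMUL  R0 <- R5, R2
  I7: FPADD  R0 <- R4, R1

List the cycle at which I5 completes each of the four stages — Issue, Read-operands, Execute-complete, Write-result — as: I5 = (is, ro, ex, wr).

  I1 | 1 | 2 | 7 | 8
  I2 | 2 | 9 | 12 | 13   RAW R4: wait I1 write@8
  I3 | 3 | 4 | 5 | 10   WAR R2: wait I2 read@9
  I4 | 9 | 11 | 16 | 17   struct: FPMUL busy until I1 writes@8 · RAW R2: wait I3 write@10
  I5 | 18 | 19 | 24 | 25   struct: FPMUL busy until I4 writes@17
  I6 | 26 | 27 | 32 | 33   struct: FPMUL busy until I5 writes@25
  I7 | 34 | 35 | 38 | 39   WAW R0: wait I6 write@33

I5 = (18, 19, 24, 25)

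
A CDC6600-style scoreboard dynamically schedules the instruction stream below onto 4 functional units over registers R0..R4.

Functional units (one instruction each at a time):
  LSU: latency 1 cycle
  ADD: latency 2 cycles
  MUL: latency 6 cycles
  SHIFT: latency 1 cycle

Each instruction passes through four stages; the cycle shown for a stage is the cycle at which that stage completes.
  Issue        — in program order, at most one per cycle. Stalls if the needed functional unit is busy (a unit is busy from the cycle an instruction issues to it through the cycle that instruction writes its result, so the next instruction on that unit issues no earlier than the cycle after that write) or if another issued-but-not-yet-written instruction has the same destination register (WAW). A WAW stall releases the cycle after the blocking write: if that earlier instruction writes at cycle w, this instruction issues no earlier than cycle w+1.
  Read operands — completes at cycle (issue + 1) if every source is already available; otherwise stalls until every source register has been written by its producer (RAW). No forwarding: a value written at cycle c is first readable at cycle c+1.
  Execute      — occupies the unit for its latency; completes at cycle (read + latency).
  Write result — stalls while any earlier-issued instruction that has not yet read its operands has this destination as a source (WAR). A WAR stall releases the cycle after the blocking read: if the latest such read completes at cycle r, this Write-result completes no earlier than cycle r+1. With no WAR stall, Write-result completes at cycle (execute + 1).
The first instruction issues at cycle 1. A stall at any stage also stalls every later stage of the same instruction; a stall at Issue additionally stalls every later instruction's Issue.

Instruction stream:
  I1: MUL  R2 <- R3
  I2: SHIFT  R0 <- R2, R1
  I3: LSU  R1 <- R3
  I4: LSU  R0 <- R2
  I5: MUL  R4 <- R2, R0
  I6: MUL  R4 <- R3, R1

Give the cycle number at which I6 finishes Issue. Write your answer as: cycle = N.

cycle = 25

  I1 | 1 | 2 | 8 | 9
  I2 | 2 | 10 | 11 | 12   RAW R2: wait I1 write@9
  I3 | 3 | 4 | 5 | 11   WAR R1: wait I2 read@10
  I4 | 13 | 14 | 15 | 16   WAW R0: wait I2 write@12
  I5 | 14 | 17 | 23 | 24   RAW R0: wait I4 write@16
  I6 | 25 | 26 | 32 | 33   struct: MUL busy until I5 writes@24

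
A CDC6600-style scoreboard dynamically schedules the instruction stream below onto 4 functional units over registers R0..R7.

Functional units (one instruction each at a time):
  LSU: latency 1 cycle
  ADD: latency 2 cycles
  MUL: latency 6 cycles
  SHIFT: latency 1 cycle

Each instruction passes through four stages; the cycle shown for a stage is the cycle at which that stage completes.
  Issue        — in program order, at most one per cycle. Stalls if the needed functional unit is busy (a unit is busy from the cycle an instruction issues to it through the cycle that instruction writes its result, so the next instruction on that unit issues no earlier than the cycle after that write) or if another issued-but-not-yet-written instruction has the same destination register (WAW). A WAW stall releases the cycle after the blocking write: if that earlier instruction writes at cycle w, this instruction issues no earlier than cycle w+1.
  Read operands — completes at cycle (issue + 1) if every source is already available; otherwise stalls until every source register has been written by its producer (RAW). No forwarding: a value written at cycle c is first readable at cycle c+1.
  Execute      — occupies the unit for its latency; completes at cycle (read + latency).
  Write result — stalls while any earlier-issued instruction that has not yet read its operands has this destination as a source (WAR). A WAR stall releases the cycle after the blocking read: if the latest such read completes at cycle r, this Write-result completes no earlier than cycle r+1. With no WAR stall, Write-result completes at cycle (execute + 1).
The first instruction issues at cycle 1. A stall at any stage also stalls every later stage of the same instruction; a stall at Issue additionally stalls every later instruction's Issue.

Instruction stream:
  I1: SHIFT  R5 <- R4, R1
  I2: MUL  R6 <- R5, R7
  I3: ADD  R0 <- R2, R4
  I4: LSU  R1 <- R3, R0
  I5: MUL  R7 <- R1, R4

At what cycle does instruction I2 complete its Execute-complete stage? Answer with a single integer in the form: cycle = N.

cycle = 11

I1  is:1  ro:2  ex:3  wr:4
I2  is:2  ro:5  ex:11  wr:12  — RAW R5: wait I1 write@4
I3  is:3  ro:4  ex:6  wr:7
I4  is:4  ro:8  ex:9  wr:10  — RAW R0: wait I3 write@7
I5  is:13  ro:14  ex:20  wr:21  — struct: MUL busy until I2 writes@12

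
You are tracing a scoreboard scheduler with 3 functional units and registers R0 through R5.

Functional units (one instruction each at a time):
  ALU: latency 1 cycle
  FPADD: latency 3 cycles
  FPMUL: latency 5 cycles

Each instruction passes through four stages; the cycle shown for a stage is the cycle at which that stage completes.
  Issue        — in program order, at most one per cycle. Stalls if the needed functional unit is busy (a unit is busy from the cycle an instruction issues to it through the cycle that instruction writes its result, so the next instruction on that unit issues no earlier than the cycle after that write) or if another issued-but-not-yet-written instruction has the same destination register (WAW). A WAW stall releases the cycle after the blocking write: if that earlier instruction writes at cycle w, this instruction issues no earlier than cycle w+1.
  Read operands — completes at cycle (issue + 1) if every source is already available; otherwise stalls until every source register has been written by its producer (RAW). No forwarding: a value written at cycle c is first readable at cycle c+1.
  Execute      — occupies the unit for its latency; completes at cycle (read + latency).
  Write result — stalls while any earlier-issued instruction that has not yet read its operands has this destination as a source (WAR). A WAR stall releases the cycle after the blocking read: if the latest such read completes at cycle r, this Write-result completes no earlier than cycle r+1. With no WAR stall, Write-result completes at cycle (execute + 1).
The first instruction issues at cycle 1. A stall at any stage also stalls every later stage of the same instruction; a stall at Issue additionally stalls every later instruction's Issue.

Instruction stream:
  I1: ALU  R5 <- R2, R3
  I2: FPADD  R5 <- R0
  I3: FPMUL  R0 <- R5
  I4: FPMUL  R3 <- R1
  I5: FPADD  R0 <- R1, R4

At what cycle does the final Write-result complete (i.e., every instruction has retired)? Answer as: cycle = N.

c1: I1 issues→ALU
c2: I1 reads
c3: I1 exec-done
c4: I1 writes R5
c5: I2 issues→FPADD
c6: I2 reads | I3 issues→FPMUL
c9: I2 exec-done
c10: I2 writes R5
c11: I3 reads
c16: I3 exec-done
c17: I3 writes R0
c18: I4 issues→FPMUL
c19: I4 reads | I5 issues→FPADD
c20: I5 reads
c23: I5 exec-done
c24: I4 exec-done | I5 writes R0
c25: I4 writes R3

cycle = 25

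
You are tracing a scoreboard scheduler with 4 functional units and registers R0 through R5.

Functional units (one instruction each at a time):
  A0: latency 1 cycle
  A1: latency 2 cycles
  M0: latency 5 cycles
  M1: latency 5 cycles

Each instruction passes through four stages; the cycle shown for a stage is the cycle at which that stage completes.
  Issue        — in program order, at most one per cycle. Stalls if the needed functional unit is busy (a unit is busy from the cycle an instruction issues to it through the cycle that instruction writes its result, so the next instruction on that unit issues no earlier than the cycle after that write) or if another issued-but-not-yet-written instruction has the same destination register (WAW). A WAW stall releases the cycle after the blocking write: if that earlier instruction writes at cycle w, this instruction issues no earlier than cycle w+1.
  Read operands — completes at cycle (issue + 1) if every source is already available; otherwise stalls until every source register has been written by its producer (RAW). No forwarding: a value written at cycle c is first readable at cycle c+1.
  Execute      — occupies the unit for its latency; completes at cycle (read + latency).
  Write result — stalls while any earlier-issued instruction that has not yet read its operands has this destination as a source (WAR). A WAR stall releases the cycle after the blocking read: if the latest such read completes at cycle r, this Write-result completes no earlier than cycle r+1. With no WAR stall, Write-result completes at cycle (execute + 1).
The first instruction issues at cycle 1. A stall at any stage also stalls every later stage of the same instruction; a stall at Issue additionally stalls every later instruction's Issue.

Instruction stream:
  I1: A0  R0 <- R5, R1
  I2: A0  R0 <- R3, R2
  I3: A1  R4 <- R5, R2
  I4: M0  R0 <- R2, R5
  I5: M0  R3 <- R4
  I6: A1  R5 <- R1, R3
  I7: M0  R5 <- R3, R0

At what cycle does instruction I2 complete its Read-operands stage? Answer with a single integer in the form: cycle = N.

cycle = 6

cycle 1: issue I1 (A0)
cycle 2: I1 read-ops
cycle 3: I1 finished on A0
cycle 4: I1→R0
cycle 5: issue I2 (A0)
cycle 6: I2 read-ops | issue I3 (A1)
cycle 7: I2 finished on A0 | I3 read-ops
cycle 8: I2→R0
cycle 9: I3 finished on A1 | issue I4 (M0)
cycle 10: I3→R4 | I4 read-ops
cycle 15: I4 finished on M0
cycle 16: I4→R0
cycle 17: issue I5 (M0)
cycle 18: I5 read-ops | issue I6 (A1)
cycle 23: I5 finished on M0
cycle 24: I5→R3
cycle 25: I6 read-ops
cycle 27: I6 finished on A1
cycle 28: I6→R5
cycle 29: issue I7 (M0)
cycle 30: I7 read-ops
cycle 35: I7 finished on M0
cycle 36: I7→R5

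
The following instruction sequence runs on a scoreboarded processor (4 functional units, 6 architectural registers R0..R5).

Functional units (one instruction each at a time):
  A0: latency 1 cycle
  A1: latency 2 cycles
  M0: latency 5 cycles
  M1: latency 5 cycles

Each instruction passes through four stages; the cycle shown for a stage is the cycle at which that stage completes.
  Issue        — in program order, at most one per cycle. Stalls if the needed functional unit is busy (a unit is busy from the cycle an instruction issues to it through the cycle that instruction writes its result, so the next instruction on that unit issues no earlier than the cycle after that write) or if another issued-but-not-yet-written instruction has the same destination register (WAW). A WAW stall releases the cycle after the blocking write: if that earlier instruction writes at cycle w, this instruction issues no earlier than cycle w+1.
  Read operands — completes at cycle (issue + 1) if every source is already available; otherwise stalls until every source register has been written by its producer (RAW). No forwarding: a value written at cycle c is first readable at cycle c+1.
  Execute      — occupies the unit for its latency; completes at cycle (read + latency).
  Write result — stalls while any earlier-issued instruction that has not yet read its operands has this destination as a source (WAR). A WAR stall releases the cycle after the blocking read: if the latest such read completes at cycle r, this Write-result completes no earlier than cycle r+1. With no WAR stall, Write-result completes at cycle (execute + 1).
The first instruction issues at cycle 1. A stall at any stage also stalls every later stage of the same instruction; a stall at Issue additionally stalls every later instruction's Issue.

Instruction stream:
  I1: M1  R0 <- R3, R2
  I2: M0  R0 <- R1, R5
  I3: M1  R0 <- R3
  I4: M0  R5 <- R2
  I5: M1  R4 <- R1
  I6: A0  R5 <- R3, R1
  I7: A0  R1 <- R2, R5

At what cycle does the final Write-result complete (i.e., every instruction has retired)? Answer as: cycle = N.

cycle = 33

I1 -> (1, 2, 7, 8)
I2 -> (9, 10, 15, 16)  // WAW R0: wait I1 write@8
I3 -> (17, 18, 23, 24)  // WAW R0: wait I2 write@16
I4 -> (18, 19, 24, 25)
I5 -> (25, 26, 31, 32)  // struct: M1 busy until I3 writes@24
I6 -> (26, 27, 28, 29)
I7 -> (30, 31, 32, 33)  // struct: A0 busy until I6 writes@29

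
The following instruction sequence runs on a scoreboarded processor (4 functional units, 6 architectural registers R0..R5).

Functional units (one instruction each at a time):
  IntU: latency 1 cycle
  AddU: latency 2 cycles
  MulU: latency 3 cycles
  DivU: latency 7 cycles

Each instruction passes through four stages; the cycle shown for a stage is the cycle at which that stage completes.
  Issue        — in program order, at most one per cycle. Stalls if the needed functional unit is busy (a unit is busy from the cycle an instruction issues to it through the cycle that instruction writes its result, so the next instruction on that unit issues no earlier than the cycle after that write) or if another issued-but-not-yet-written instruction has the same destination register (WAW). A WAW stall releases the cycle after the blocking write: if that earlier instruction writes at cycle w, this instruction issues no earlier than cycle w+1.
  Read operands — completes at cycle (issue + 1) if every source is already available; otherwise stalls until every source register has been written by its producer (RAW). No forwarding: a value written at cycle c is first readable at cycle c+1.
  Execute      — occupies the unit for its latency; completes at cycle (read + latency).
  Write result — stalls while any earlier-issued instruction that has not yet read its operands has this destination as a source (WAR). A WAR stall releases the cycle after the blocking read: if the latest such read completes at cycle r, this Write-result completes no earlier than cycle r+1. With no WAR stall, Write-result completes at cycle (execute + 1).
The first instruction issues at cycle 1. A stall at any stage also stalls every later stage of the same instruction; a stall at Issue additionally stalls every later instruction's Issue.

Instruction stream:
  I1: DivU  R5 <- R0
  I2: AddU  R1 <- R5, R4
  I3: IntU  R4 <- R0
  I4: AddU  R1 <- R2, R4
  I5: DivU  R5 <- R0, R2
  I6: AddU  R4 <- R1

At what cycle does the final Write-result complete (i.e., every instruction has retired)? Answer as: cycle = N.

cycle = 25

I1: IS=1 RO=2 EX=9 WR=10
I2: IS=2 RO=11 EX=13 WR=14  [RAW R5: wait I1 write@10]
I3: IS=3 RO=4 EX=5 WR=12  [WAR R4: wait I2 read@11]
I4: IS=15 RO=16 EX=18 WR=19  [struct: AddU busy until I2 writes@14]
I5: IS=16 RO=17 EX=24 WR=25
I6: IS=20 RO=21 EX=23 WR=24  [struct: AddU busy until I4 writes@19]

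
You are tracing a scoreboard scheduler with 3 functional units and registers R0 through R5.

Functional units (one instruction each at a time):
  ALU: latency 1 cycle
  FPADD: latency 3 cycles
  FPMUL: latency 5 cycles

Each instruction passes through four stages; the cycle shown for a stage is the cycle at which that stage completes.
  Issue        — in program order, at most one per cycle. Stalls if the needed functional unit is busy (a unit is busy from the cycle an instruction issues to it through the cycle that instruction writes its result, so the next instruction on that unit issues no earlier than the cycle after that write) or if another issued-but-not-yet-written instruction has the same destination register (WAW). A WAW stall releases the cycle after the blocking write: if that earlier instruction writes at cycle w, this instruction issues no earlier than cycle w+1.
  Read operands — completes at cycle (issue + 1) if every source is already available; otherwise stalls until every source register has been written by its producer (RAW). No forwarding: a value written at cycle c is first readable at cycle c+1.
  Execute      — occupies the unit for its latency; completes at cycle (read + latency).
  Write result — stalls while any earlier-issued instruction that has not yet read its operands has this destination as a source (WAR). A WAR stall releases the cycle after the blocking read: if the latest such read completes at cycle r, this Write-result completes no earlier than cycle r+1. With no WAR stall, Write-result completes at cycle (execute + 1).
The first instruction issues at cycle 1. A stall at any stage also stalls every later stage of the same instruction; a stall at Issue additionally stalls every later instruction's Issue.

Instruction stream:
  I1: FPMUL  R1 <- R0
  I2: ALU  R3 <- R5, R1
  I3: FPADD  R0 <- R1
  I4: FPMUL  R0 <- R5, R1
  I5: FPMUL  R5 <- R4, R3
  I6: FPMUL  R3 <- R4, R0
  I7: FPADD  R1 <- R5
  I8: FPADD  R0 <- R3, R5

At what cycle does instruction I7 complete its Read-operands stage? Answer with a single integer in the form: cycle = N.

I1: IS=1 RO=2 EX=7 WR=8
I2: IS=2 RO=9 EX=10 WR=11  [RAW R1: wait I1 write@8]
I3: IS=3 RO=9 EX=12 WR=13  [RAW R1: wait I1 write@8]
I4: IS=14 RO=15 EX=20 WR=21  [WAW R0: wait I3 write@13]
I5: IS=22 RO=23 EX=28 WR=29  [struct: FPMUL busy until I4 writes@21]
I6: IS=30 RO=31 EX=36 WR=37  [struct: FPMUL busy until I5 writes@29]
I7: IS=31 RO=32 EX=35 WR=36
I8: IS=37 RO=38 EX=41 WR=42  [struct: FPADD busy until I7 writes@36]

cycle = 32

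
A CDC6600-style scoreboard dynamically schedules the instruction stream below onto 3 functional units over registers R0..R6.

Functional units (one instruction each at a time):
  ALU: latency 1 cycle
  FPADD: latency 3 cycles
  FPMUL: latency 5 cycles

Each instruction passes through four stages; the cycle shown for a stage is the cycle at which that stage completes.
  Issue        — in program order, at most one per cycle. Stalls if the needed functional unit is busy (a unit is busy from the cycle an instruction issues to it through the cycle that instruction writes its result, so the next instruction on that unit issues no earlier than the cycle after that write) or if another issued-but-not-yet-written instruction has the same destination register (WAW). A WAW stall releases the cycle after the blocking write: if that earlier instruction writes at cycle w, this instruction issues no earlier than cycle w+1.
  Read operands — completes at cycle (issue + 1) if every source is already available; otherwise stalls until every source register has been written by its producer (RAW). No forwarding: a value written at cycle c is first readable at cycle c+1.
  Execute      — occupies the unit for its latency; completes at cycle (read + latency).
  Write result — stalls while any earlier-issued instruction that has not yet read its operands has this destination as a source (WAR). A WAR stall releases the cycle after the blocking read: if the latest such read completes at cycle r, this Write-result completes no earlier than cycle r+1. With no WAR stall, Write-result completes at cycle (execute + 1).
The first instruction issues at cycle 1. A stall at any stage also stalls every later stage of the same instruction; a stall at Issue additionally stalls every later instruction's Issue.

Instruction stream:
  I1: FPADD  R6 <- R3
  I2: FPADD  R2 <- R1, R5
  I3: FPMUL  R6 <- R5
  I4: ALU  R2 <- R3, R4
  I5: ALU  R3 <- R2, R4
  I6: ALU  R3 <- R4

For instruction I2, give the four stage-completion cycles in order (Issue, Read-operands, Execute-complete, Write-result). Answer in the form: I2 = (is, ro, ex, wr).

[I1] 1/2/5/6
[I2] 7/8/11/12  (struct: FPADD busy until I1 writes@6)
[I3] 8/9/14/15
[I4] 13/14/15/16  (WAW R2: wait I2 write@12)
[I5] 17/18/19/20  (struct: ALU busy until I4 writes@16)
[I6] 21/22/23/24  (struct: ALU busy until I5 writes@20)

I2 = (7, 8, 11, 12)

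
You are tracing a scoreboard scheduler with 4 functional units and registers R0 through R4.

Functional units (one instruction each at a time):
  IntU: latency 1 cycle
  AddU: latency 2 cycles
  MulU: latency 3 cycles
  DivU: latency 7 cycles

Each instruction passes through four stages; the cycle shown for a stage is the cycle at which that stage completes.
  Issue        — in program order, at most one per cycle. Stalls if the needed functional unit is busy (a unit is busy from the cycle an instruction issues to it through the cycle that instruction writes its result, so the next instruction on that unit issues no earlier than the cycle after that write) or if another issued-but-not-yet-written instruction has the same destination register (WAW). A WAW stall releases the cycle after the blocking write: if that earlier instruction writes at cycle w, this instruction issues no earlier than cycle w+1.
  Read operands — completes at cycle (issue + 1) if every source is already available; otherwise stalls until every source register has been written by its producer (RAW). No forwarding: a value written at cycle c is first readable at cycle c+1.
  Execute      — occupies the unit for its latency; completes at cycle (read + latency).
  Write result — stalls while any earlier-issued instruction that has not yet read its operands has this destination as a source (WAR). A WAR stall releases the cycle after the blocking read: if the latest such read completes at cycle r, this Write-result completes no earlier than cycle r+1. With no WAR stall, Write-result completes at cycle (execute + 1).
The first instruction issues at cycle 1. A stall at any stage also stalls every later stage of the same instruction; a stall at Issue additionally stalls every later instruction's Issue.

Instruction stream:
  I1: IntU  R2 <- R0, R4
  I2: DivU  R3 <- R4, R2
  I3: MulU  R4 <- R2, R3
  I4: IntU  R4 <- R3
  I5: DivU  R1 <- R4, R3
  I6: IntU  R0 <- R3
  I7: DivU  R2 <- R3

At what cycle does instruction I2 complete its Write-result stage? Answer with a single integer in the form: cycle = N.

cycle = 13

cycle 1: I1 dispatched to IntU
cycle 2: I1 operands ready, I2 dispatched to DivU
cycle 3: I1 complete, I3 dispatched to MulU
cycle 4: R2←I1
cycle 5: I2 operands ready
cycle 12: I2 complete
cycle 13: R3←I2
cycle 14: I3 operands ready
cycle 17: I3 complete
cycle 18: R4←I3
cycle 19: I4 dispatched to IntU
cycle 20: I4 operands ready, I5 dispatched to DivU
cycle 21: I4 complete
cycle 22: R4←I4
cycle 23: I5 operands ready, I6 dispatched to IntU
cycle 24: I6 operands ready
cycle 25: I6 complete
cycle 26: R0←I6
cycle 30: I5 complete
cycle 31: R1←I5
cycle 32: I7 dispatched to DivU
cycle 33: I7 operands ready
cycle 40: I7 complete
cycle 41: R2←I7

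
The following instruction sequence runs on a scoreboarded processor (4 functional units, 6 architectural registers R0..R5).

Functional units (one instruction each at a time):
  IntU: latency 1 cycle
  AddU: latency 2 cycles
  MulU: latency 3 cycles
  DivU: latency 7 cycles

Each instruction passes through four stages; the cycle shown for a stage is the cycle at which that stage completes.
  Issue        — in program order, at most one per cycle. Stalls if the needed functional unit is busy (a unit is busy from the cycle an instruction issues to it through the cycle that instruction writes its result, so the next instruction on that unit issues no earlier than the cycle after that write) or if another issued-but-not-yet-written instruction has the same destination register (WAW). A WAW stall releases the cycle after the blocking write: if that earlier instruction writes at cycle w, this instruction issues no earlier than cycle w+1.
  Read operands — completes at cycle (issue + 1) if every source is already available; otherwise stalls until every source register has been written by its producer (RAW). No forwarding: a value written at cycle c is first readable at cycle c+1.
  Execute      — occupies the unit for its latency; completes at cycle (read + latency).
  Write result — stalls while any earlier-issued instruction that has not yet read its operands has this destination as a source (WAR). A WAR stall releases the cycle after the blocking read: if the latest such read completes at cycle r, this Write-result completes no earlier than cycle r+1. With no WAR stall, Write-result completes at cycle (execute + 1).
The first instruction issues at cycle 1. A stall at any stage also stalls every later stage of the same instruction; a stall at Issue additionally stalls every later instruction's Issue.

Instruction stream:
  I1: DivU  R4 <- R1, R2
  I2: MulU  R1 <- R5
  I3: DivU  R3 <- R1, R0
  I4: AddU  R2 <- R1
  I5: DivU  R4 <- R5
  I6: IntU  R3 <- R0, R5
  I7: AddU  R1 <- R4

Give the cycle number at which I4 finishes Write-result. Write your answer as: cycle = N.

  I1 | 1 | 2 | 9 | 10
  I2 | 2 | 3 | 6 | 7
  I3 | 11 | 12 | 19 | 20   struct: DivU busy until I1 writes@10
  I4 | 12 | 13 | 15 | 16
  I5 | 21 | 22 | 29 | 30   struct: DivU busy until I3 writes@20
  I6 | 22 | 23 | 24 | 25
  I7 | 23 | 31 | 33 | 34   RAW R4: wait I5 write@30

cycle = 16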